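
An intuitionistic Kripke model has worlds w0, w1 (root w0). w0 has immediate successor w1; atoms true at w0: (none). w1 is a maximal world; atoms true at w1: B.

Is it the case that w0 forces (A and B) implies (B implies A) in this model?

w0 forces (A and B) implies (B implies A) vacuously: no world accessible from w0 forces the antecedent A and B.

Yes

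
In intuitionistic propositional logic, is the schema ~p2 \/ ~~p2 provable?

No

This is the weak law of excluded middle, which is not intuitionistically valid.
A Kripke countermodel: worlds 0, 1, 2; order generated by 0 <= 1, 0 <= 2; atoms true at each world — 0:{}; 1:{p2}; 2:{}.
0 ||-/- ~p2 \/ ~~p2: neither disjunct is forced at 0.
0 ||-/- ~p2 since 1 is accessible from 0 and 1 ||- p2.
So the root 0 does not force the formula.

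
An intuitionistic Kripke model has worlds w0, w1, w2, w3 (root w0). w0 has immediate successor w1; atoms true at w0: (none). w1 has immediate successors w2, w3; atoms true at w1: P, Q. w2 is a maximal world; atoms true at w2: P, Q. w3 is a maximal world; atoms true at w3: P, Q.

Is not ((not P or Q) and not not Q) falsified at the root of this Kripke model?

w0 does not force not ((not P or Q) and not not Q) since w1 is accessible from w0 and w1 forces (not P or Q) and not not Q.
w1 forces (not P or Q) and not not Q since w1 forces both conjuncts.
So the root w0 does not force not ((not P or Q) and not not Q); the model is a countermodel.

Yes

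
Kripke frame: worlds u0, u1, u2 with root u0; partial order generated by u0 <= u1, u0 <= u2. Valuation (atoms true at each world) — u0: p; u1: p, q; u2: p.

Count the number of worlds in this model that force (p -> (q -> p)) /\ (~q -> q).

u0: does not force it — u0 ||-/- (p -> (q -> p)) /\ (~q -> q) since u0 fails ~q -> q.
u1: forces it.
u2: does not force it — u2 ||-/- (p -> (q -> p)) /\ (~q -> q) since u2 fails ~q -> q.
Worlds forcing the formula: {u1}.

1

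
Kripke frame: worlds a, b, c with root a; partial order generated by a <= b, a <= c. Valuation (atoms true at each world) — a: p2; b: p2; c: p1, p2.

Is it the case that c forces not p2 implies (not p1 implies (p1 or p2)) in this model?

Yes

c forces not p2 implies (not p1 implies (p1 or p2)) vacuously: no world accessible from c forces the antecedent not p2.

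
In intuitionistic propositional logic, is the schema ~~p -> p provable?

No

This is double-negation elimination, which is not intuitionistically valid.
A Kripke countermodel: worlds u, v; order generated by u <= v; atoms true at each world — u:{}; v:{p}.
u ||-/- ~~p -> p: already at u itself, u ||- ~~p but u ||-/- p.
u lacks atom p, so u ||-/- p.
So the root u does not force the formula.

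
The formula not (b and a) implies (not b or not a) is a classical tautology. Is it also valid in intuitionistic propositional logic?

This is the constructively invalid direction of De Morgan's law for conjunction, which is not intuitionistically valid.
A Kripke countermodel: worlds u0, u1, u2; order generated by u0 <= u1, u0 <= u2; atoms true at each world — u0:{}; u1:{b}; u2:{a}.
u0 does not force not (b and a) implies (not b or not a): already at u0 itself, u0 forces not (b and a) but u0 does not force not b or not a.
u0 does not force not b or not a: neither disjunct is forced at u0.
u0 does not force not b since u1 is accessible from u0 and u1 forces b.
So the root u0 does not force the formula.

No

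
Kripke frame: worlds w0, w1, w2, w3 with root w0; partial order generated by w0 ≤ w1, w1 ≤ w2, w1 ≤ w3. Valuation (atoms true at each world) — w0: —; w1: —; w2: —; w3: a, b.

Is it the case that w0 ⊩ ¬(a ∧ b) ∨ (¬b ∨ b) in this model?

w0 ⊮ ¬(a ∧ b) ∨ (¬b ∨ b): neither disjunct is forced at w0.
w0 ⊮ ¬(a ∧ b) since w3 is accessible from w0 and w3 ⊩ a ∧ b.
w3 ⊩ a ∧ b since w3 forces both conjuncts.

No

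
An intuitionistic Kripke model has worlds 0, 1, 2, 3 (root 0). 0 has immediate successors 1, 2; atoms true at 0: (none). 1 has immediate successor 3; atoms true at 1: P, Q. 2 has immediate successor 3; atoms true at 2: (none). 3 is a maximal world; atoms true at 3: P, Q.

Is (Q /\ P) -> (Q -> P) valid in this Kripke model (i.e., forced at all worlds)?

0 ||- (Q /\ P) -> (Q -> P): every world accessible from 0 that forces Q /\ P (namely 1, 3) also forces Q -> P.
Since the root 0 forces (Q /\ P) -> (Q -> P) and forcing is persistent (monotone upward), every world forces it.

Yes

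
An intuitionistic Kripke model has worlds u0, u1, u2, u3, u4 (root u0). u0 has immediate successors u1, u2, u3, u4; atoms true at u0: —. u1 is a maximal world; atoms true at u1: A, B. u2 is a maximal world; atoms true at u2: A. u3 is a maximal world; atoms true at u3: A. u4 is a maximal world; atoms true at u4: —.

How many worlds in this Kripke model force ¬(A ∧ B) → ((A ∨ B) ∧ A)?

3

u0: does not force it — u0 ⊮ ¬(A ∧ B) → ((A ∨ B) ∧ A): at the accessible world u4, u4 ⊩ ¬(A ∧ B) but u4 ⊮ (A ∨ B) ∧ A.
u1: forces it.
u2: forces it.
u3: forces it.
u4: does not force it — u4 ⊮ ¬(A ∧ B) → ((A ∨ B) ∧ A): already at u4 itself, u4 ⊩ ¬(A ∧ B) but u4 ⊮ (A ∨ B) ∧ A.
Worlds forcing the formula: {u1, u2, u3}.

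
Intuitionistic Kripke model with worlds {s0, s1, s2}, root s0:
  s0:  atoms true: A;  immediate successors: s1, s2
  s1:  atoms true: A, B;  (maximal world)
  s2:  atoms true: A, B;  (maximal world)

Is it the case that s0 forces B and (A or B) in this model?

s0 does not force B and (A or B) since s0 fails B.

No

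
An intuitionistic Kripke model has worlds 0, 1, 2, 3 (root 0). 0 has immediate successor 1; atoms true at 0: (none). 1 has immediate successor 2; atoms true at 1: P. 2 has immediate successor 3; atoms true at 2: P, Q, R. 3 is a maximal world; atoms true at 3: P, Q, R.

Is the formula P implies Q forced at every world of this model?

Not every world: 0 does not force P implies Q.
0 does not force P implies Q: at the accessible world 1, 1 forces P but 1 does not force Q.
1 lacks atom Q, so 1 does not force Q.

No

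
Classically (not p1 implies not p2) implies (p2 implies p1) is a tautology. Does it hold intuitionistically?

This is the converse of contraposition, which is not intuitionistically valid.
A Kripke countermodel: worlds a, b; order generated by a <= b; atoms true at each world — a:{p2}; b:{p1,p2}.
a does not force (not p1 implies not p2) implies (p2 implies p1): already at a itself, a forces not p1 implies not p2 but a does not force p2 implies p1.
a does not force p2 implies p1: already at a itself, a forces p2 but a does not force p1.
a lacks atom p1, so a does not force p1.
So the root a does not force the formula.

No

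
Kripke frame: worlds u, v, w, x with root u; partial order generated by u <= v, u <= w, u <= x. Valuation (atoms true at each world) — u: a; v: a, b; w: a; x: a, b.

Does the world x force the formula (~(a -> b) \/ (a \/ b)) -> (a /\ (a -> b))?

x ||- (~(a -> b) \/ (a \/ b)) -> (a /\ (a -> b)): every world accessible from x that forces ~(a -> b) \/ (a \/ b) (namely x) also forces a /\ (a -> b).

Yes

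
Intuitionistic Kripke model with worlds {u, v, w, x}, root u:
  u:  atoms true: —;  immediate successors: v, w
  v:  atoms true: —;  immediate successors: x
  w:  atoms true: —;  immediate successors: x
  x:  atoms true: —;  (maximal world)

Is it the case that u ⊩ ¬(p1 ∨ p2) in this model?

u ⊩ ¬(p1 ∨ p2): no world accessible from u forces p1 ∨ p2.

Yes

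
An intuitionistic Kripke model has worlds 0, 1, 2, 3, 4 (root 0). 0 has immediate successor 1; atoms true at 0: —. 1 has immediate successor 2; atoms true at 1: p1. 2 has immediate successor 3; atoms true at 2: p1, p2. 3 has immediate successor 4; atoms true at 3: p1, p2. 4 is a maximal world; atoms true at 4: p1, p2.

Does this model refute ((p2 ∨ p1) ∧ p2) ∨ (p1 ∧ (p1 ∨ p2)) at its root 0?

0 ⊮ ((p2 ∨ p1) ∧ p2) ∨ (p1 ∧ (p1 ∨ p2)): neither disjunct is forced at 0.
0 ⊮ (p2 ∨ p1) ∧ p2 since 0 fails p2 ∨ p1.
So the root 0 does not force ((p2 ∨ p1) ∧ p2) ∨ (p1 ∧ (p1 ∨ p2)); the model is a countermodel.

Yes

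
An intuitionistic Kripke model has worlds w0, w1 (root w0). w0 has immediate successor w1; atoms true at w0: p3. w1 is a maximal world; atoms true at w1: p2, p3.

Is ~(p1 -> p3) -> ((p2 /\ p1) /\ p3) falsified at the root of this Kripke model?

w0 ||- ~(p1 -> p3) -> ((p2 /\ p1) /\ p3) vacuously: no world accessible from w0 forces the antecedent ~(p1 -> p3).
So the root w0 forces ~(p1 -> p3) -> ((p2 /\ p1) /\ p3); the model is not a countermodel.

No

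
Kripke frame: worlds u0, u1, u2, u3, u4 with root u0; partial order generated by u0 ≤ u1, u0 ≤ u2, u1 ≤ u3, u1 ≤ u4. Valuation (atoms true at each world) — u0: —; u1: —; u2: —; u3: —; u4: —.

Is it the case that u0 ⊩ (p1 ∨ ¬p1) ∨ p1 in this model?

u0 ⊩ (p1 ∨ ¬p1) ∨ p1 via the disjunct p1 ∨ ¬p1.

Yes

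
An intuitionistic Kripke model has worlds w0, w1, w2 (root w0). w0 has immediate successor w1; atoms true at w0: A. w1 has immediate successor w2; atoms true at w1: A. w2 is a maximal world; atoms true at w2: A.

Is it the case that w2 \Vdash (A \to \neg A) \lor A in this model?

Yes

w2 \Vdash (A \to \neg A) \lor A via the disjunct A.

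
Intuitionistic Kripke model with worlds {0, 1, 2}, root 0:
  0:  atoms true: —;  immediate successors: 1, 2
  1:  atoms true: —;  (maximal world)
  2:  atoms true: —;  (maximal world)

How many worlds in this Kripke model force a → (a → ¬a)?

3

0: forces it.
1: forces it.
2: forces it.
Worlds forcing the formula: {0, 1, 2}.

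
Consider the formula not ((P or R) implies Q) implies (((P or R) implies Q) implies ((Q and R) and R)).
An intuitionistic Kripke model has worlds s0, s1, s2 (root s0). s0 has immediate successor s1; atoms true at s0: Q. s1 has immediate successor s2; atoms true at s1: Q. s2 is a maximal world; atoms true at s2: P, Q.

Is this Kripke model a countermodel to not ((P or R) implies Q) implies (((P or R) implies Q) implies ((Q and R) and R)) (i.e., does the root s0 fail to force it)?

s0 forces not ((P or R) implies Q) implies (((P or R) implies Q) implies ((Q and R) and R)) vacuously: no world accessible from s0 forces the antecedent not ((P or R) implies Q).
So the root s0 forces not ((P or R) implies Q) implies (((P or R) implies Q) implies ((Q and R) and R)); the model is not a countermodel.

No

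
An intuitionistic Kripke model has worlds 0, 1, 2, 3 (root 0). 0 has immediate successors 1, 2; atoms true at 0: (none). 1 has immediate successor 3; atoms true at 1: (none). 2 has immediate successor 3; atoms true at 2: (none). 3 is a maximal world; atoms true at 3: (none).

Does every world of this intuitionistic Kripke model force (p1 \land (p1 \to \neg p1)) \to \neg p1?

Yes

0 \Vdash (p1 \land (p1 \to \neg p1)) \to \neg p1 vacuously: no world accessible from 0 forces the antecedent p1 \land (p1 \to \neg p1).
Since the root 0 forces (p1 \land (p1 \to \neg p1)) \to \neg p1 and forcing is persistent (monotone upward), every world forces it.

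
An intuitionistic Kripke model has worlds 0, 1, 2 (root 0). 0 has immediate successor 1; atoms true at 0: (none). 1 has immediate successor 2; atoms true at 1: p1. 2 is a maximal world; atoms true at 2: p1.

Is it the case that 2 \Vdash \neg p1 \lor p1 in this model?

2 \Vdash \neg p1 \lor p1 via the disjunct p1.

Yes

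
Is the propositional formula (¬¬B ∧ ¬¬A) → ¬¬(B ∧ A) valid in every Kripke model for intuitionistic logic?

This is the distribution of double negation over conjunction, which is intuitionistically derivable.
Assume ¬¬B, ¬¬A, and ¬(B ∧ A). From B we'd get ¬A (since B ∧ A is refuted), contradicting ¬¬A; so ¬B, contradicting ¬¬B.

Yes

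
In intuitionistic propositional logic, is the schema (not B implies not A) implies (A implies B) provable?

This is the converse of contraposition, which is not intuitionistically valid.
A Kripke countermodel: worlds u, v; order generated by u <= v; atoms true at each world — u:{A}; v:{A,B}.
u does not force (not B implies not A) implies (A implies B): already at u itself, u forces not B implies not A but u does not force A implies B.
u does not force A implies B: already at u itself, u forces A but u does not force B.
u lacks atom B, so u does not force B.
So the root u does not force the formula.

No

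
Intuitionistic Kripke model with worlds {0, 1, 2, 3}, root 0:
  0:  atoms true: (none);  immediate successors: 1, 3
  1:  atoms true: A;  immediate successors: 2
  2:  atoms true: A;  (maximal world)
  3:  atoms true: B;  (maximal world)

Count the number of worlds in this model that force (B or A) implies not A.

1

0: does not force it — 0 does not force (B or A) implies not A: at the accessible world 1, 1 forces B or A but 1 does not force not A.
1: does not force it — 1 does not force (B or A) implies not A: already at 1 itself, 1 forces B or A but 1 does not force not A.
2: does not force it.
3: forces it.
Worlds forcing the formula: {3}.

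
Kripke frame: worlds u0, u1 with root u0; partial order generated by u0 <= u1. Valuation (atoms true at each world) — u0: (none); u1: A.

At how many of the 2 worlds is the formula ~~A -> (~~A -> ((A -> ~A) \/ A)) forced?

u0: does not force it — u0 ||-/- ~~A -> (~~A -> ((A -> ~A) \/ A)): already at u0 itself, u0 ||- ~~A but u0 ||-/- ~~A -> ((A -> ~A) \/ A).
u1: forces it.
Worlds forcing the formula: {u1}.

1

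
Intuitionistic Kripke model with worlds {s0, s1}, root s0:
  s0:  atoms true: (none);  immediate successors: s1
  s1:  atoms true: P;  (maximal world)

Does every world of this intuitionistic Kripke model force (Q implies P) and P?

No

Not every world: s0 does not force (Q implies P) and P.
s0 does not force (Q implies P) and P since s0 fails P.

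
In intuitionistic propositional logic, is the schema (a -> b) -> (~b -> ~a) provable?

This is the forward direction of contraposition, which is intuitionistically derivable.
Assume a -> b and ~b. If a held then b would follow, contradicting ~b; so ~a.

Yes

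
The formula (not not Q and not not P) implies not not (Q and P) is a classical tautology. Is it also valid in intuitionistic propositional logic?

Yes

This is the distribution of double negation over conjunction, which is intuitionistically derivable.
Assume not not Q, not not P, and not (Q and P). From Q we'd get not P (since Q and P is refuted), contradicting not not P; so not Q, contradicting not not Q.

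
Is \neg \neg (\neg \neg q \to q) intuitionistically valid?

This is the double negation of double-negation elimination, which is intuitionistically derivable.
By Glivenko's theorem the double negation of any classical propositional tautology is intuitionistically provable; \neg \neg q \to q is classically a tautology.

Yes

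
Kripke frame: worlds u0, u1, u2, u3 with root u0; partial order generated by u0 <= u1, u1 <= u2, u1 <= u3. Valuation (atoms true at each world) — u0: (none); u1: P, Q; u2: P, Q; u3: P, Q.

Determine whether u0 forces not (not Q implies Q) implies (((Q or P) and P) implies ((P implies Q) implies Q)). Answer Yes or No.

u0 forces not (not Q implies Q) implies (((Q or P) and P) implies ((P implies Q) implies Q)) vacuously: no world accessible from u0 forces the antecedent not (not Q implies Q).

Yes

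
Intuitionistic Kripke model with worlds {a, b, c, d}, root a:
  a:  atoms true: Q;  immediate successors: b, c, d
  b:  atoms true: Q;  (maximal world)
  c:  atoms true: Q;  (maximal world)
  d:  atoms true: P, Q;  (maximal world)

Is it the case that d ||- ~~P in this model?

d ||- ~~P: no world accessible from d forces ~P.

Yes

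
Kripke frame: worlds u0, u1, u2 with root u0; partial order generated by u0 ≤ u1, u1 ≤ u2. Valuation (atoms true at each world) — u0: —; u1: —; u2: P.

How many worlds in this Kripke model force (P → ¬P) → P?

3

u0: forces it.
u1: forces it.
u2: forces it.
Worlds forcing the formula: {u0, u1, u2}.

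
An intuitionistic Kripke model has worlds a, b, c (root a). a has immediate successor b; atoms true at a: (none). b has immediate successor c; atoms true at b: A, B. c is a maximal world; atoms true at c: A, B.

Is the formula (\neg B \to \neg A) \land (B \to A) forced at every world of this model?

a \Vdash (\neg B \to \neg A) \land (B \to A) since a forces both conjuncts.
Since the root a forces (\neg B \to \neg A) \land (B \to A) and forcing is persistent (monotone upward), every world forces it.

Yes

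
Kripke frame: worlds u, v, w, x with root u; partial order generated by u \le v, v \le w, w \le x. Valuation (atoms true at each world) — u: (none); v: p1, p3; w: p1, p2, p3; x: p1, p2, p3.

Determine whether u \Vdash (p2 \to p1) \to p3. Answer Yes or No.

No

u \nVdash (p2 \to p1) \to p3: already at u itself, u \Vdash p2 \to p1 but u \nVdash p3.
u lacks atom p3, so u \nVdash p3.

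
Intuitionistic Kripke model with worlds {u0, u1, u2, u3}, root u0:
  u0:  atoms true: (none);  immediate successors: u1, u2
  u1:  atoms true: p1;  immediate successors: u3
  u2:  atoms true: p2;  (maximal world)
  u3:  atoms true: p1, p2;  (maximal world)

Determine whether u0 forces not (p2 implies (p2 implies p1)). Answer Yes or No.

u0 does not force not (p2 implies (p2 implies p1)) since u1 is accessible from u0 and u1 forces p2 implies (p2 implies p1).
u1 forces p2 implies (p2 implies p1): every world accessible from u1 that forces p2 (namely u3) also forces p2 implies p1.

No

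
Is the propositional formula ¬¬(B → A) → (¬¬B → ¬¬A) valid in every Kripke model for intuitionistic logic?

This is the distribution of double negation over implication, which is intuitionistically derivable.
Assume ¬¬(B → A) and ¬¬B; suppose ¬A. Then B → A would give ¬B (by contraposition), contradicting ¬¬B; so ¬(B → A), contradicting ¬¬(B → A). Hence ¬¬A.

Yes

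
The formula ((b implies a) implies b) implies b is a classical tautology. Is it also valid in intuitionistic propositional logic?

No

This is Peirce's law, which is not intuitionistically valid.
A Kripke countermodel: worlds s0, s1; order generated by s0 <= s1; atoms true at each world — s0:{}; s1:{b}.
s0 does not force ((b implies a) implies b) implies b: already at s0 itself, s0 forces (b implies a) implies b but s0 does not force b.
s0 lacks atom b, so s0 does not force b.
So the root s0 does not force the formula.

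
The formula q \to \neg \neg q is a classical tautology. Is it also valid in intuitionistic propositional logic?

Yes

This is double-negation introduction, which is intuitionistically derivable.
If a world forces q then every accessible world forces q (persistence), so none forces \neg q; hence \neg \neg q.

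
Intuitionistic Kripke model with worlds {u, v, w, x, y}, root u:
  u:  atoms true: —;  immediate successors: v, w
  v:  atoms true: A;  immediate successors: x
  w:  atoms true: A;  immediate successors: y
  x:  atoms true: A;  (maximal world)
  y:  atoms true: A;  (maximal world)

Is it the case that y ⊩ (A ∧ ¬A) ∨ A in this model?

Yes

y ⊩ (A ∧ ¬A) ∨ A via the disjunct A.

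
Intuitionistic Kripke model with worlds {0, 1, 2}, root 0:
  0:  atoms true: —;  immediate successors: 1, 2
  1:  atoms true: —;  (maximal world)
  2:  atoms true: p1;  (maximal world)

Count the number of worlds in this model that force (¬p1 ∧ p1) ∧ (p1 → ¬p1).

0: does not force it — 0 ⊮ (¬p1 ∧ p1) ∧ (p1 → ¬p1) since 0 fails ¬p1 ∧ p1.
1: does not force it — 1 ⊮ (¬p1 ∧ p1) ∧ (p1 → ¬p1) since 1 fails ¬p1 ∧ p1.
2: does not force it.
Worlds forcing the formula: { }.

0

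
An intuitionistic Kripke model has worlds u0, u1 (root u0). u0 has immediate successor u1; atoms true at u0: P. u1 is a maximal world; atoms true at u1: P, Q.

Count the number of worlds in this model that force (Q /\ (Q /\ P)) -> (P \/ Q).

u0: forces it.
u1: forces it.
Worlds forcing the formula: {u0, u1}.

2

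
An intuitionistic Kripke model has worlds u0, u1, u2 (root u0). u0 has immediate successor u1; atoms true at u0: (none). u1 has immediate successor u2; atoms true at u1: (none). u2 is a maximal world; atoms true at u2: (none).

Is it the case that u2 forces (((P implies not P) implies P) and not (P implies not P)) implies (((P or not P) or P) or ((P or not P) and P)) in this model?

Yes

u2 forces (((P implies not P) implies P) and not (P implies not P)) implies (((P or not P) or P) or ((P or not P) and P)) vacuously: no world accessible from u2 forces the antecedent ((P implies not P) implies P) and not (P implies not P).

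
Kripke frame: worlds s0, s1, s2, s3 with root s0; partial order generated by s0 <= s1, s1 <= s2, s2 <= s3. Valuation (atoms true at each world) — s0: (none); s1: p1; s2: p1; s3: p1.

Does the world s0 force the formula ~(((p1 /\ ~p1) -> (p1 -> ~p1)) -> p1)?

No

s0 ||-/- ~(((p1 /\ ~p1) -> (p1 -> ~p1)) -> p1) since s1 is accessible from s0 and s1 ||- ((p1 /\ ~p1) -> (p1 -> ~p1)) -> p1.
s1 ||- ((p1 /\ ~p1) -> (p1 -> ~p1)) -> p1: every world accessible from s1 that forces (p1 /\ ~p1) -> (p1 -> ~p1) (namely s1, s2, s3) also forces p1.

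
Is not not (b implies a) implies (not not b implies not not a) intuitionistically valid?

Yes

This is the distribution of double negation over implication, which is intuitionistically derivable.
Assume not not (b implies a) and not not b; suppose not a. Then b implies a would give not b (by contraposition), contradicting not not b; so not (b implies a), contradicting not not (b implies a). Hence not not a.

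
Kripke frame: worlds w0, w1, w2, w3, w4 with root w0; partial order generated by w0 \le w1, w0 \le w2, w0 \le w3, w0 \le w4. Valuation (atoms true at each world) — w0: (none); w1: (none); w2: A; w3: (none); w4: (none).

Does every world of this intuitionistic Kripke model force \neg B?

w0 \Vdash \neg B: no world accessible from w0 forces B.
Since the root w0 forces \neg B and forcing is persistent (monotone upward), every world forces it.

Yes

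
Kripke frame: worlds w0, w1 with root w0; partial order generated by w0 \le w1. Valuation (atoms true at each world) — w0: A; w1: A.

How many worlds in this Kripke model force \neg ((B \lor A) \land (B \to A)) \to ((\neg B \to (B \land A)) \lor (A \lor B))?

2

w0: forces it.
w1: forces it.
Worlds forcing the formula: {w0, w1}.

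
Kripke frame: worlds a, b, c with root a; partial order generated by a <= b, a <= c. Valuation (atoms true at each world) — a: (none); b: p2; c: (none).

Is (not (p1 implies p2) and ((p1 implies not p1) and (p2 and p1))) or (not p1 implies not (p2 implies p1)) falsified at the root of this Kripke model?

a does not force (not (p1 implies p2) and ((p1 implies not p1) and (p2 and p1))) or (not p1 implies not (p2 implies p1)): neither disjunct is forced at a.
a does not force not (p1 implies p2) and ((p1 implies not p1) and (p2 and p1)) since a fails not (p1 implies p2).
So the root a does not force (not (p1 implies p2) and ((p1 implies not p1) and (p2 and p1))) or (not p1 implies not (p2 implies p1)); the model is a countermodel.

Yes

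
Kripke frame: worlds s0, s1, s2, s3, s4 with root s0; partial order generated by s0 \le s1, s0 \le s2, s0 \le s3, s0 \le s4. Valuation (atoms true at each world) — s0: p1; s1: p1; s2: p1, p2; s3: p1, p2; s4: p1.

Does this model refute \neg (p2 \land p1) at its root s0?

s0 \nVdash \neg (p2 \land p1) since s2 is accessible from s0 and s2 \Vdash p2 \land p1.
s2 \Vdash p2 \land p1 since s2 forces both conjuncts.
So the root s0 does not force \neg (p2 \land p1); the model is a countermodel.

Yes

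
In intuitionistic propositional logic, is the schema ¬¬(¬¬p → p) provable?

This is the double negation of double-negation elimination, which is intuitionistically derivable.
By Glivenko's theorem the double negation of any classical propositional tautology is intuitionistically provable; ¬¬p → p is classically a tautology.

Yes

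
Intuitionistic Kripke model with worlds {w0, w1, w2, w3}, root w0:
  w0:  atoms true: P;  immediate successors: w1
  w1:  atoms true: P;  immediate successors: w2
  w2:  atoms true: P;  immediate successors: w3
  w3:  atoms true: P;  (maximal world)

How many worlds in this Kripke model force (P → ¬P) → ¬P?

4

w0: forces it.
w1: forces it.
w2: forces it.
w3: forces it.
Worlds forcing the formula: {w0, w1, w2, w3}.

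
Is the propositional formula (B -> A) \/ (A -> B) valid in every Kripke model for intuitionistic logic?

This is the Gödel–Dummett linearity axiom, which is not intuitionistically valid.
A Kripke countermodel: worlds 0, 1, 2; order generated by 0 <= 1, 0 <= 2; atoms true at each world — 0:{}; 1:{B}; 2:{A}.
0 ||-/- (B -> A) \/ (A -> B): neither disjunct is forced at 0.
0 ||-/- B -> A: at the accessible world 1, 1 ||- B but 1 ||-/- A.
1 lacks atom A, so 1 ||-/- A.
So the root 0 does not force the formula.

No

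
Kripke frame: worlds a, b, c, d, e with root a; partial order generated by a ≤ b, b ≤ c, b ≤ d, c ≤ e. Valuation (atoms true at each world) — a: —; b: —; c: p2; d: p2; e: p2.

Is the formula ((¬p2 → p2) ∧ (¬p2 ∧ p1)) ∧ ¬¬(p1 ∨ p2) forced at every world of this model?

No

Not every world: a ⊮ ((¬p2 → p2) ∧ (¬p2 ∧ p1)) ∧ ¬¬(p1 ∨ p2).
a ⊮ ((¬p2 → p2) ∧ (¬p2 ∧ p1)) ∧ ¬¬(p1 ∨ p2) since a fails (¬p2 → p2) ∧ (¬p2 ∧ p1).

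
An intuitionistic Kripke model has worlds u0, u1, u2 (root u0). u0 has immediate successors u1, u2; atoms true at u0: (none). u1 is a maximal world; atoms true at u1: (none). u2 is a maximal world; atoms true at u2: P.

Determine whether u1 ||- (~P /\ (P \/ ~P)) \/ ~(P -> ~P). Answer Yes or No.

u1 ||- (~P /\ (P \/ ~P)) \/ ~(P -> ~P) via the disjunct ~P /\ (P \/ ~P).

Yes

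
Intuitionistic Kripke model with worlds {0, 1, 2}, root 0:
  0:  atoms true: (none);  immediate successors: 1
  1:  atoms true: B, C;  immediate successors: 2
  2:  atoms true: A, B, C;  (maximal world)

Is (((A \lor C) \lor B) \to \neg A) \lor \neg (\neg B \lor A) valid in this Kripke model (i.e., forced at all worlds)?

No

Not every world: 0 \nVdash (((A \lor C) \lor B) \to \neg A) \lor \neg (\neg B \lor A).
0 \nVdash (((A \lor C) \lor B) \to \neg A) \lor \neg (\neg B \lor A): neither disjunct is forced at 0.
0 \nVdash ((A \lor C) \lor B) \to \neg A: at the accessible world 1, 1 \Vdash (A \lor C) \lor B but 1 \nVdash \neg A.
1 \nVdash \neg A since 2 is accessible from 1 and 2 \Vdash A.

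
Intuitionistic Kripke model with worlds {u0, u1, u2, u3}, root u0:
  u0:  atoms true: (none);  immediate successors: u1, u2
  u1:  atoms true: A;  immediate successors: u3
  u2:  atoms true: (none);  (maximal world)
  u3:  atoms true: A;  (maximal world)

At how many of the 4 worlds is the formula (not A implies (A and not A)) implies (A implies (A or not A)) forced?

u0: forces it.
u1: forces it.
u2: forces it.
u3: forces it.
Worlds forcing the formula: {u0, u1, u2, u3}.

4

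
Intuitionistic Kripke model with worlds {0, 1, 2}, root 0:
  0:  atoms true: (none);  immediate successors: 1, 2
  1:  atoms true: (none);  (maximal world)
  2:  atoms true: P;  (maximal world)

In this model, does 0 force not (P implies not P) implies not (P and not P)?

0 forces not (P implies not P) implies not (P and not P): every world accessible from 0 that forces not (P implies not P) (namely 2) also forces not (P and not P).

Yes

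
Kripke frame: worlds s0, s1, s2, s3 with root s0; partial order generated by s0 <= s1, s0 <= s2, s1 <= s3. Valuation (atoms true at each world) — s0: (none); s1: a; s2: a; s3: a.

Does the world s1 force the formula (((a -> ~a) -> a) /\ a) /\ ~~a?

s1 ||- (((a -> ~a) -> a) /\ a) /\ ~~a since s1 forces both conjuncts.

Yes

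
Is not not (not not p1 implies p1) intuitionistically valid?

This is the double negation of double-negation elimination, which is intuitionistically derivable.
By Glivenko's theorem the double negation of any classical propositional tautology is intuitionistically provable; not not p1 implies p1 is classically a tautology.

Yes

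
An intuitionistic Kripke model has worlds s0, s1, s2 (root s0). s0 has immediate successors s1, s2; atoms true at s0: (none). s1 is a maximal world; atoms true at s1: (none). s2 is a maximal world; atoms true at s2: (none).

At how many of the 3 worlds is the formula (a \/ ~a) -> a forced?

0

s0: does not force it — s0 ||-/- (a \/ ~a) -> a: already at s0 itself, s0 ||- a \/ ~a but s0 ||-/- a.
s1: does not force it — s1 ||-/- (a \/ ~a) -> a: already at s1 itself, s1 ||- a \/ ~a but s1 ||-/- a.
s2: does not force it — s2 ||-/- (a \/ ~a) -> a: already at s2 itself, s2 ||- a \/ ~a but s2 ||-/- a.
Worlds forcing the formula: { }.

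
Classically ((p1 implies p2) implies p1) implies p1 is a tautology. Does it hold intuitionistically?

No

This is Peirce's law, which is not intuitionistically valid.
A Kripke countermodel: worlds u0, u1; order generated by u0 <= u1; atoms true at each world — u0:{}; u1:{p1}.
u0 does not force ((p1 implies p2) implies p1) implies p1: already at u0 itself, u0 forces (p1 implies p2) implies p1 but u0 does not force p1.
u0 lacks atom p1, so u0 does not force p1.
So the root u0 does not force the formula.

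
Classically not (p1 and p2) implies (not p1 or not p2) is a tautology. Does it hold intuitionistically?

This is the constructively invalid direction of De Morgan's law for conjunction, which is not intuitionistically valid.
A Kripke countermodel: worlds w0, w1, w2; order generated by w0 <= w1, w0 <= w2; atoms true at each world — w0:{}; w1:{p1}; w2:{p2}.
w0 does not force not (p1 and p2) implies (not p1 or not p2): already at w0 itself, w0 forces not (p1 and p2) but w0 does not force not p1 or not p2.
w0 does not force not p1 or not p2: neither disjunct is forced at w0.
w0 does not force not p1 since w1 is accessible from w0 and w1 forces p1.
So the root w0 does not force the formula.

No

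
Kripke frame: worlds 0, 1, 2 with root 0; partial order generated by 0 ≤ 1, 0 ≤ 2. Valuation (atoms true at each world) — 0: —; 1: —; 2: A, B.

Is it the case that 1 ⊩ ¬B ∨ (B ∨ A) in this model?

1 ⊩ ¬B ∨ (B ∨ A) via the disjunct ¬B.

Yes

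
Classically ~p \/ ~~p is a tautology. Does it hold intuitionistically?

This is the weak law of excluded middle, which is not intuitionistically valid.
A Kripke countermodel: worlds a, b, c; order generated by a <= b, a <= c; atoms true at each world — a:{}; b:{p}; c:{}.
a ||-/- ~p \/ ~~p: neither disjunct is forced at a.
a ||-/- ~p since b is accessible from a and b ||- p.
So the root a does not force the formula.

No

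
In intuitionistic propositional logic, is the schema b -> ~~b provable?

Yes

This is double-negation introduction, which is intuitionistically derivable.
If a world forces b then every accessible world forces b (persistence), so none forces ~b; hence ~~b.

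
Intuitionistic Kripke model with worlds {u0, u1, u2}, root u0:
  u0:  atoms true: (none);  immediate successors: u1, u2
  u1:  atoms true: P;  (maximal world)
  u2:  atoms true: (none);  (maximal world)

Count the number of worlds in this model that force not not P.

1

u0: does not force it — u0 does not force not not P since u2 is accessible from u0 and u2 forces not P.
u1: forces it.
u2: does not force it — u2 does not force not not P since u2 is accessible from u2 and u2 forces not P.
Worlds forcing the formula: {u1}.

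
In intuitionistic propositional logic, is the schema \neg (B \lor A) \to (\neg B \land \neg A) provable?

This is a constructively valid De Morgan direction (negated disjunction to conjunction of negations), which is intuitionistically derivable.
From \neg (B \lor A): if B held then B \lor A would, contradiction — so \neg B; similarly \neg A.

Yes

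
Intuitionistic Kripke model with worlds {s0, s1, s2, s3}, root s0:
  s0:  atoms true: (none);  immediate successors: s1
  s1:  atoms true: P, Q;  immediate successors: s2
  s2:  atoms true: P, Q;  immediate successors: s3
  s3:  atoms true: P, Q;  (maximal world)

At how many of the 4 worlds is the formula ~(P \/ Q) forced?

0

s0: does not force it — s0 ||-/- ~(P \/ Q) since s1 is accessible from s0 and s1 ||- P \/ Q.
s1: does not force it — s1 ||-/- ~(P \/ Q) since s1 is accessible from s1 and s1 ||- P \/ Q.
s2: does not force it — s2 ||-/- ~(P \/ Q) since s2 is accessible from s2 and s2 ||- P \/ Q.
s3: does not force it.
Worlds forcing the formula: { }.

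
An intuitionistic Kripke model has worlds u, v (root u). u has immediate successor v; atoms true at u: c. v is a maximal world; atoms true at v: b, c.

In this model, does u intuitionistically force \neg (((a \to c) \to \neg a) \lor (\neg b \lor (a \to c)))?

No

u \nVdash \neg (((a \to c) \to \neg a) \lor (\neg b \lor (a \to c))) since u is accessible from u and u \Vdash ((a \to c) \to \neg a) \lor (\neg b \lor (a \to c)).
u \Vdash ((a \to c) \to \neg a) \lor (\neg b \lor (a \to c)) via the disjunct (a \to c) \to \neg a.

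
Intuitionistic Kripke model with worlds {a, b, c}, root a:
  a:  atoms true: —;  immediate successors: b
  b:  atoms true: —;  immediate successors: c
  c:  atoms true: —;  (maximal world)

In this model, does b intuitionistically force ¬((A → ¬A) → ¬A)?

No

b ⊮ ¬((A → ¬A) → ¬A) since b is accessible from b and b ⊩ (A → ¬A) → ¬A.
b ⊩ (A → ¬A) → ¬A: every world accessible from b that forces A → ¬A (namely b, c) also forces ¬A.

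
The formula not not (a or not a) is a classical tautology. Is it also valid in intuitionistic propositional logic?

This is the double negation of excluded middle, which is intuitionistically derivable.
Assuming not (a or not a): from a we'd get a or not a, so not a; but then a or not a again — contradiction. Hence not not (a or not a).

Yes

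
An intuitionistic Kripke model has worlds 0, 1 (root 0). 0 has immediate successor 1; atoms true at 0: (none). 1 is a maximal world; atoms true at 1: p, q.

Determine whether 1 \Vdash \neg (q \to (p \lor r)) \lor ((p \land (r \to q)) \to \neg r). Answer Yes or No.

1 \Vdash \neg (q \to (p \lor r)) \lor ((p \land (r \to q)) \to \neg r) via the disjunct (p \land (r \to q)) \to \neg r.

Yes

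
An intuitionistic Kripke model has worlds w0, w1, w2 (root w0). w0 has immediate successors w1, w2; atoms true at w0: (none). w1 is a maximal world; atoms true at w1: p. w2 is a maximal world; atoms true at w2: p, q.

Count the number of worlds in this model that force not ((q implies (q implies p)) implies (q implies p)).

w0: does not force it — w0 does not force not ((q implies (q implies p)) implies (q implies p)) since w0 is accessible from w0 and w0 forces (q implies (q implies p)) implies (q implies p).
w1: does not force it — w1 does not force not ((q implies (q implies p)) implies (q implies p)) since w1 is accessible from w1 and w1 forces (q implies (q implies p)) implies (q implies p).
w2: does not force it — w2 does not force not ((q implies (q implies p)) implies (q implies p)) since w2 is accessible from w2 and w2 forces (q implies (q implies p)) implies (q implies p).
Worlds forcing the formula: { }.

0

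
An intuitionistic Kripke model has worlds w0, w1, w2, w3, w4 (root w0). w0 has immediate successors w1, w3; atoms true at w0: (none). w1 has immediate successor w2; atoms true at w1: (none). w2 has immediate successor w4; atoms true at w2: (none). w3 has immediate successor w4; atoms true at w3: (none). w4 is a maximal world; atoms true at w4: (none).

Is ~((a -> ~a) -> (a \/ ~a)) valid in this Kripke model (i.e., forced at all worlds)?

No

Not every world: w0 ||-/- ~((a -> ~a) -> (a \/ ~a)).
w0 ||-/- ~((a -> ~a) -> (a \/ ~a)) since w0 is accessible from w0 and w0 ||- (a -> ~a) -> (a \/ ~a).
w0 ||- (a -> ~a) -> (a \/ ~a): every world accessible from w0 that forces a -> ~a (namely w0, w1, w2, w3, w4) also forces a \/ ~a.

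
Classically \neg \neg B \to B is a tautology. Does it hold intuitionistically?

No

This is double-negation elimination, which is not intuitionistically valid.
A Kripke countermodel: worlds w0, w1; order generated by w0 \le w1; atoms true at each world — w0:{}; w1:{B}.
w0 \nVdash \neg \neg B \to B: already at w0 itself, w0 \Vdash \neg \neg B but w0 \nVdash B.
w0 lacks atom B, so w0 \nVdash B.
So the root w0 does not force the formula.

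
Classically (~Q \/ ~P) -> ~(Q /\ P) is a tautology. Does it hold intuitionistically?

Yes

This is a constructively valid De Morgan direction (disjunction of negations to negated conjunction), which is intuitionistically derivable.
If ~Q holds at a world then no accessible world forces Q, hence none forces Q /\ P; likewise for ~P.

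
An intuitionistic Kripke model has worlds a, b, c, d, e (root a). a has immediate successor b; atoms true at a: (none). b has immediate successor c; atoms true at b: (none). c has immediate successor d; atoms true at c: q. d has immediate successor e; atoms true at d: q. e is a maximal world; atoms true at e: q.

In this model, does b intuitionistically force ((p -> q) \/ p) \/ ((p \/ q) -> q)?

Yes

b ||- ((p -> q) \/ p) \/ ((p \/ q) -> q) via the disjunct (p -> q) \/ p.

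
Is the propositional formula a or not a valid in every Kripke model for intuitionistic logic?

No

This is the law of excluded middle, which is not intuitionistically valid.
A Kripke countermodel: worlds u0, u1; order generated by u0 <= u1; atoms true at each world — u0:{}; u1:{a}.
u0 does not force a or not a: neither disjunct is forced at u0.
u0 lacks atom a, so u0 does not force a.
So the root u0 does not force the formula.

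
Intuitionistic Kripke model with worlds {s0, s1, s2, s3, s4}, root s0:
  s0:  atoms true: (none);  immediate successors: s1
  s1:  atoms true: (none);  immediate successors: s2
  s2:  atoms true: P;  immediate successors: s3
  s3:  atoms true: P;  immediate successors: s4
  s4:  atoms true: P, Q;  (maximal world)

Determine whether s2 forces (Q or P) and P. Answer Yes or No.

s2 forces (Q or P) and P since s2 forces both conjuncts.

Yes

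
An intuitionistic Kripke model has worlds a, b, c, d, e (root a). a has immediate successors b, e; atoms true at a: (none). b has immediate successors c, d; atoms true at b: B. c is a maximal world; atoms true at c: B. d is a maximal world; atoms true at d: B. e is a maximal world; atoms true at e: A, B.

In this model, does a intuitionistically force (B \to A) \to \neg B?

a \nVdash (B \to A) \to \neg B: at the accessible world e, e \Vdash B \to A but e \nVdash \neg B.
e \nVdash \neg B since e is accessible from e and e \Vdash B.

No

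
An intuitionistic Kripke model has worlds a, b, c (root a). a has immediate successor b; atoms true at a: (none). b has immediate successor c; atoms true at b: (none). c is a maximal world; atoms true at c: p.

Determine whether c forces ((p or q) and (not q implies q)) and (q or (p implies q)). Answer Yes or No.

No

c does not force ((p or q) and (not q implies q)) and (q or (p implies q)) since c fails (p or q) and (not q implies q).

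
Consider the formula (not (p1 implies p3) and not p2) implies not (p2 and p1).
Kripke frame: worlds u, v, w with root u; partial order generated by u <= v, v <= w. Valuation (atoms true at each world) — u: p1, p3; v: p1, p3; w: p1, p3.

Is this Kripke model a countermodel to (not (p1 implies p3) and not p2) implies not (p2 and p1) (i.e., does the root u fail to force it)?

u forces (not (p1 implies p3) and not p2) implies not (p2 and p1) vacuously: no world accessible from u forces the antecedent not (p1 implies p3) and not p2.
So the root u forces (not (p1 implies p3) and not p2) implies not (p2 and p1); the model is not a countermodel.

No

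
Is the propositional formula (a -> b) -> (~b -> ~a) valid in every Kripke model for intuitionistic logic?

This is the forward direction of contraposition, which is intuitionistically derivable.
Assume a -> b and ~b. If a held then b would follow, contradicting ~b; so ~a.

Yes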